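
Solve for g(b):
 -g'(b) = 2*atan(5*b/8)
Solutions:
 g(b) = C1 - 2*b*atan(5*b/8) + 8*log(25*b^2 + 64)/5


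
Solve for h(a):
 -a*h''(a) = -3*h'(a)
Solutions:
 h(a) = C1 + C2*a^4


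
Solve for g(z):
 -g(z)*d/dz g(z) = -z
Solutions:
 g(z) = -sqrt(C1 + z^2)
 g(z) = sqrt(C1 + z^2)


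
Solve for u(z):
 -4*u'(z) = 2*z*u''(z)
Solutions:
 u(z) = C1 + C2/z


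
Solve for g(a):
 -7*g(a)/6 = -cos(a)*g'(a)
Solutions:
 g(a) = C1*(sin(a) + 1)^(7/12)/(sin(a) - 1)^(7/12)


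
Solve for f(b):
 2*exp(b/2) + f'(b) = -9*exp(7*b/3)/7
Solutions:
 f(b) = C1 - 27*exp(7*b/3)/49 - 4*exp(b/2)


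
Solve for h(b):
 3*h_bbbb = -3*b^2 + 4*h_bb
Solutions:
 h(b) = C1 + C2*b + C3*exp(-2*sqrt(3)*b/3) + C4*exp(2*sqrt(3)*b/3) + b^4/16 + 9*b^2/16


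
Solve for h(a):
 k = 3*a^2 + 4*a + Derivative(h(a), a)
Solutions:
 h(a) = C1 - a^3 - 2*a^2 + a*k


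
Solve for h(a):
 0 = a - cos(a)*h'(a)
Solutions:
 h(a) = C1 + Integral(a/cos(a), a)


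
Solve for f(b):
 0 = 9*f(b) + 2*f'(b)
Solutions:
 f(b) = C1*exp(-9*b/2)


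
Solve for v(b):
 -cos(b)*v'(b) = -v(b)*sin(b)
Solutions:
 v(b) = C1/cos(b)


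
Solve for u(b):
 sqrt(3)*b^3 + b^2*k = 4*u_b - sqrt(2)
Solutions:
 u(b) = C1 + sqrt(3)*b^4/16 + b^3*k/12 + sqrt(2)*b/4


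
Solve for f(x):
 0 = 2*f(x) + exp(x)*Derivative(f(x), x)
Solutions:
 f(x) = C1*exp(2*exp(-x))


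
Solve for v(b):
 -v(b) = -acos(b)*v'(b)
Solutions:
 v(b) = C1*exp(Integral(1/acos(b), b))


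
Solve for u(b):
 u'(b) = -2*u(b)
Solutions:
 u(b) = C1*exp(-2*b)


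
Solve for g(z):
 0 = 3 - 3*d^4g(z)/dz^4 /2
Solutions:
 g(z) = C1 + C2*z + C3*z^2 + C4*z^3 + z^4/12


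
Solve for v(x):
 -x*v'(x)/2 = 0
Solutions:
 v(x) = C1


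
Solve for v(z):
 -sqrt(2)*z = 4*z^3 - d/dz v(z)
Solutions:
 v(z) = C1 + z^4 + sqrt(2)*z^2/2


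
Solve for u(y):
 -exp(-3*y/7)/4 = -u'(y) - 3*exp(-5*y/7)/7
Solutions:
 u(y) = C1 - 7*exp(-3*y/7)/12 + 3*exp(-5*y/7)/5


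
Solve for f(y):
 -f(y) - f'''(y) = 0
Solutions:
 f(y) = C3*exp(-y) + (C1*sin(sqrt(3)*y/2) + C2*cos(sqrt(3)*y/2))*exp(y/2)


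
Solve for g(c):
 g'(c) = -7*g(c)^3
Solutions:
 g(c) = -sqrt(2)*sqrt(-1/(C1 - 7*c))/2
 g(c) = sqrt(2)*sqrt(-1/(C1 - 7*c))/2


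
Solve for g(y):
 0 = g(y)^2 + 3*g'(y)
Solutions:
 g(y) = 3/(C1 + y)


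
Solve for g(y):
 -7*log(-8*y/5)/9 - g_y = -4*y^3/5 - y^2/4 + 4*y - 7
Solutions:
 g(y) = C1 + y^4/5 + y^3/12 - 2*y^2 - 7*y*log(-y)/9 + 7*y*(-3*log(2) + log(5) + 10)/9


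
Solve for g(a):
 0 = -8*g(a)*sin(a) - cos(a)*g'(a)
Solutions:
 g(a) = C1*cos(a)^8


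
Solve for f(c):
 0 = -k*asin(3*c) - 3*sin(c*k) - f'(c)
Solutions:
 f(c) = C1 - k*(c*asin(3*c) + sqrt(1 - 9*c^2)/3) - 3*Piecewise((-cos(c*k)/k, Ne(k, 0)), (0, True))


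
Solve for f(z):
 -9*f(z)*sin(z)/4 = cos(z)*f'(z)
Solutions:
 f(z) = C1*cos(z)^(9/4)


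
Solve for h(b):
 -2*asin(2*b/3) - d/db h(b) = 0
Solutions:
 h(b) = C1 - 2*b*asin(2*b/3) - sqrt(9 - 4*b^2)


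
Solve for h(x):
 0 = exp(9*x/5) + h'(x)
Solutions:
 h(x) = C1 - 5*exp(9*x/5)/9


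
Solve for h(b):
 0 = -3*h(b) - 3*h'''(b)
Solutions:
 h(b) = C3*exp(-b) + (C1*sin(sqrt(3)*b/2) + C2*cos(sqrt(3)*b/2))*exp(b/2)


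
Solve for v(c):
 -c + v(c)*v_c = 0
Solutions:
 v(c) = -sqrt(C1 + c^2)
 v(c) = sqrt(C1 + c^2)


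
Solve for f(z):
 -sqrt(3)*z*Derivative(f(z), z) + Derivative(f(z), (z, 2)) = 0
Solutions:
 f(z) = C1 + C2*erfi(sqrt(2)*3^(1/4)*z/2)


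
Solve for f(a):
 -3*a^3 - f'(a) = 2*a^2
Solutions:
 f(a) = C1 - 3*a^4/4 - 2*a^3/3


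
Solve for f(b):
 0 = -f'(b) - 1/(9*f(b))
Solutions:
 f(b) = -sqrt(C1 - 2*b)/3
 f(b) = sqrt(C1 - 2*b)/3


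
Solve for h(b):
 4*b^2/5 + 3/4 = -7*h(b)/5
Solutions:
 h(b) = -4*b^2/7 - 15/28


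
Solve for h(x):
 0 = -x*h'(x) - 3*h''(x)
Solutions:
 h(x) = C1 + C2*erf(sqrt(6)*x/6)


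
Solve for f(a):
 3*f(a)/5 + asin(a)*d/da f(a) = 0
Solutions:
 f(a) = C1*exp(-3*Integral(1/asin(a), a)/5)


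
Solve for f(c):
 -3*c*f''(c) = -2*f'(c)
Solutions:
 f(c) = C1 + C2*c^(5/3)


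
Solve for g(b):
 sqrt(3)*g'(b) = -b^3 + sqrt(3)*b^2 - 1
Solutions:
 g(b) = C1 - sqrt(3)*b^4/12 + b^3/3 - sqrt(3)*b/3


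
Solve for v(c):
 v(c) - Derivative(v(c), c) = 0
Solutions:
 v(c) = C1*exp(c)


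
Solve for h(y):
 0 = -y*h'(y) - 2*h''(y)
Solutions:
 h(y) = C1 + C2*erf(y/2)


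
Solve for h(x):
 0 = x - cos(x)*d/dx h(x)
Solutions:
 h(x) = C1 + Integral(x/cos(x), x)


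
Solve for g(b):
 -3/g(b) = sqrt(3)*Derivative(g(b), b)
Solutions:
 g(b) = -sqrt(C1 - 2*sqrt(3)*b)
 g(b) = sqrt(C1 - 2*sqrt(3)*b)


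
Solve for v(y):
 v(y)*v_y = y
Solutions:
 v(y) = -sqrt(C1 + y^2)
 v(y) = sqrt(C1 + y^2)


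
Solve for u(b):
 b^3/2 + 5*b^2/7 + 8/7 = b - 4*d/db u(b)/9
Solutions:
 u(b) = C1 - 9*b^4/32 - 15*b^3/28 + 9*b^2/8 - 18*b/7


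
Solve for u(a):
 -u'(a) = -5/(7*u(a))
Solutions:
 u(a) = -sqrt(C1 + 70*a)/7
 u(a) = sqrt(C1 + 70*a)/7


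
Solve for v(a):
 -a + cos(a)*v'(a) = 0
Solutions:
 v(a) = C1 + Integral(a/cos(a), a)


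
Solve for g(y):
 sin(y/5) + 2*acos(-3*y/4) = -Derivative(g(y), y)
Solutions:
 g(y) = C1 - 2*y*acos(-3*y/4) - 2*sqrt(16 - 9*y^2)/3 + 5*cos(y/5)


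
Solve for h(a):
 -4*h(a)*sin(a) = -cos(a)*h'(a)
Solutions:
 h(a) = C1/cos(a)^4


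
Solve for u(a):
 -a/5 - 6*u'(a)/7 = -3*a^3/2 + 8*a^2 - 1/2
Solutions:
 u(a) = C1 + 7*a^4/16 - 28*a^3/9 - 7*a^2/60 + 7*a/12


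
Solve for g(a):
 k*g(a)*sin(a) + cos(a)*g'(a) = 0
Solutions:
 g(a) = C1*exp(k*log(cos(a)))


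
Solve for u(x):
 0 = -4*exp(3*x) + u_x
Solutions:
 u(x) = C1 + 4*exp(3*x)/3


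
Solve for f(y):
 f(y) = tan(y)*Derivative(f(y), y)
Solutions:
 f(y) = C1*sin(y)


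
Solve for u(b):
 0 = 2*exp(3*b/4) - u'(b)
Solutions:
 u(b) = C1 + 8*exp(3*b/4)/3


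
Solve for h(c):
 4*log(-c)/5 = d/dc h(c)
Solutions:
 h(c) = C1 + 4*c*log(-c)/5 - 4*c/5


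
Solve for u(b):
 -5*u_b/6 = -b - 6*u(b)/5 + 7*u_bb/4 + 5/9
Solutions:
 u(b) = C1*exp(b*(-25 + sqrt(8185))/105) + C2*exp(-b*(25 + sqrt(8185))/105) - 5*b/6 - 25/216


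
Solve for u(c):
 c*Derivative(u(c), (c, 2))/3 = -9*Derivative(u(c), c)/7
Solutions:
 u(c) = C1 + C2/c^(20/7)


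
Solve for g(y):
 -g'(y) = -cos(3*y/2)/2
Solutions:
 g(y) = C1 + sin(3*y/2)/3


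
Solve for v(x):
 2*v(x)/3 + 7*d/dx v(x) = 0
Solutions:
 v(x) = C1*exp(-2*x/21)


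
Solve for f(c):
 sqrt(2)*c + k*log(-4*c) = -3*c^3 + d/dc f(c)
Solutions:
 f(c) = C1 + 3*c^4/4 + sqrt(2)*c^2/2 + c*k*log(-c) + c*k*(-1 + 2*log(2))


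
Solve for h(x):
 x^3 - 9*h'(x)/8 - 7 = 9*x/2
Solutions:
 h(x) = C1 + 2*x^4/9 - 2*x^2 - 56*x/9


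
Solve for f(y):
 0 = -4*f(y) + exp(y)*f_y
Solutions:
 f(y) = C1*exp(-4*exp(-y))


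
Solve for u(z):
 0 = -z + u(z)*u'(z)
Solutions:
 u(z) = -sqrt(C1 + z^2)
 u(z) = sqrt(C1 + z^2)


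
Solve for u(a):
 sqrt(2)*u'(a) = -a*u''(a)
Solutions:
 u(a) = C1 + C2*a^(1 - sqrt(2))


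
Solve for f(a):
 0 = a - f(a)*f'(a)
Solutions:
 f(a) = -sqrt(C1 + a^2)
 f(a) = sqrt(C1 + a^2)


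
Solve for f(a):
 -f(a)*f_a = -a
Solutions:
 f(a) = -sqrt(C1 + a^2)
 f(a) = sqrt(C1 + a^2)


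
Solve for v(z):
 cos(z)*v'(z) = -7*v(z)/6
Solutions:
 v(z) = C1*(sin(z) - 1)^(7/12)/(sin(z) + 1)^(7/12)


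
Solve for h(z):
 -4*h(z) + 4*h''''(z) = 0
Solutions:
 h(z) = C1*exp(-z) + C2*exp(z) + C3*sin(z) + C4*cos(z)


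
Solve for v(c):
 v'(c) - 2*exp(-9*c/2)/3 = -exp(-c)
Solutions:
 v(c) = C1 + exp(-c) - 4*exp(-9*c/2)/27


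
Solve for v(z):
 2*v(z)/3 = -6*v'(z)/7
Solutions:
 v(z) = C1*exp(-7*z/9)


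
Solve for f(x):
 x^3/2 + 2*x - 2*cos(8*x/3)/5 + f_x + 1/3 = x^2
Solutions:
 f(x) = C1 - x^4/8 + x^3/3 - x^2 - x/3 + 3*sin(8*x/3)/20


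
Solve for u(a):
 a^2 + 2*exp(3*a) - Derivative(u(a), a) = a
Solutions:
 u(a) = C1 + a^3/3 - a^2/2 + 2*exp(3*a)/3


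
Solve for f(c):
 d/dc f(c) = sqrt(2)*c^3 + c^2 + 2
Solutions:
 f(c) = C1 + sqrt(2)*c^4/4 + c^3/3 + 2*c


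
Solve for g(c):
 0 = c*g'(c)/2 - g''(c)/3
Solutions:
 g(c) = C1 + C2*erfi(sqrt(3)*c/2)


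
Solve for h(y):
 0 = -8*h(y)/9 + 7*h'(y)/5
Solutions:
 h(y) = C1*exp(40*y/63)


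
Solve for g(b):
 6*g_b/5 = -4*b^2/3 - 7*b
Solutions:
 g(b) = C1 - 10*b^3/27 - 35*b^2/12


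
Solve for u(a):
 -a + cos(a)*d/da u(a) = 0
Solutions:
 u(a) = C1 + Integral(a/cos(a), a)


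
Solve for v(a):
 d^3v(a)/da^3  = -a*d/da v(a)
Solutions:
 v(a) = C1 + Integral(C2*airyai(-a) + C3*airybi(-a), a)


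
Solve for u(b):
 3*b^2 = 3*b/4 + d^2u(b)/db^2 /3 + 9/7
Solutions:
 u(b) = C1 + C2*b + 3*b^4/4 - 3*b^3/8 - 27*b^2/14


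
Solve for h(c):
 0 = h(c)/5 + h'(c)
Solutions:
 h(c) = C1*exp(-c/5)


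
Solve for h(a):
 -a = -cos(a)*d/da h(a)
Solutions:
 h(a) = C1 + Integral(a/cos(a), a)


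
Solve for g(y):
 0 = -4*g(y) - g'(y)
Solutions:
 g(y) = C1*exp(-4*y)


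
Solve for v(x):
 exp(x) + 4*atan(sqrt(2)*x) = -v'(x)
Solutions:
 v(x) = C1 - 4*x*atan(sqrt(2)*x) - exp(x) + sqrt(2)*log(2*x^2 + 1)


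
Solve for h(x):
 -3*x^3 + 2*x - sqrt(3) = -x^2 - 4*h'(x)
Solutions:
 h(x) = C1 + 3*x^4/16 - x^3/12 - x^2/4 + sqrt(3)*x/4


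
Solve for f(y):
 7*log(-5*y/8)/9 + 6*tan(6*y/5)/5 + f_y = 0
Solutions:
 f(y) = C1 - 7*y*log(-y)/9 - 7*y*log(5)/9 + 7*y/9 + 7*y*log(2)/3 + log(cos(6*y/5))


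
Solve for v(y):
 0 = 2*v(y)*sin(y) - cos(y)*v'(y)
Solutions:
 v(y) = C1/cos(y)^2


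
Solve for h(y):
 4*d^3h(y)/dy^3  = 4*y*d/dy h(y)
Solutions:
 h(y) = C1 + Integral(C2*airyai(y) + C3*airybi(y), y)


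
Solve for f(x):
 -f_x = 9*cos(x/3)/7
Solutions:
 f(x) = C1 - 27*sin(x/3)/7


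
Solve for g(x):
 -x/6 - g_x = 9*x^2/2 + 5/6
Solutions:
 g(x) = C1 - 3*x^3/2 - x^2/12 - 5*x/6


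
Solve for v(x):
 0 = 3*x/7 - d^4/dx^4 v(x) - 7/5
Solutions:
 v(x) = C1 + C2*x + C3*x^2 + C4*x^3 + x^5/280 - 7*x^4/120


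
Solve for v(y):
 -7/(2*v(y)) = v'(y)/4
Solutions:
 v(y) = -sqrt(C1 - 28*y)
 v(y) = sqrt(C1 - 28*y)


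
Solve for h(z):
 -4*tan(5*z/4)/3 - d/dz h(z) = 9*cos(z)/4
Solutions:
 h(z) = C1 + 16*log(cos(5*z/4))/15 - 9*sin(z)/4


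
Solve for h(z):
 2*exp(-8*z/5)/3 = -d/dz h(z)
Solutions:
 h(z) = C1 + 5*exp(-8*z/5)/12


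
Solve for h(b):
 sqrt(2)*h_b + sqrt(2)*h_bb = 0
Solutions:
 h(b) = C1 + C2*exp(-b)


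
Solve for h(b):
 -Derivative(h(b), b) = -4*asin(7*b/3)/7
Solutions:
 h(b) = C1 + 4*b*asin(7*b/3)/7 + 4*sqrt(9 - 49*b^2)/49


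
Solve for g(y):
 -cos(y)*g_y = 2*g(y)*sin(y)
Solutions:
 g(y) = C1*cos(y)^2


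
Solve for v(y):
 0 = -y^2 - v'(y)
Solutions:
 v(y) = C1 - y^3/3


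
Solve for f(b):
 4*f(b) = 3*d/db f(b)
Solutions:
 f(b) = C1*exp(4*b/3)


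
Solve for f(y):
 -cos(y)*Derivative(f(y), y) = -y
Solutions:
 f(y) = C1 + Integral(y/cos(y), y)


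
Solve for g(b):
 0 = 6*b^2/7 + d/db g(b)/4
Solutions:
 g(b) = C1 - 8*b^3/7


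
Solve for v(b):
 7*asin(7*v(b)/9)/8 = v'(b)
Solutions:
 Integral(1/asin(7*_y/9), (_y, v(b))) = C1 + 7*b/8


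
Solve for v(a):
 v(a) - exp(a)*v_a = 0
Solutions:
 v(a) = C1*exp(-exp(-a))


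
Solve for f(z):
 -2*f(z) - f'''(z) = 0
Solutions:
 f(z) = C3*exp(-2^(1/3)*z) + (C1*sin(2^(1/3)*sqrt(3)*z/2) + C2*cos(2^(1/3)*sqrt(3)*z/2))*exp(2^(1/3)*z/2)


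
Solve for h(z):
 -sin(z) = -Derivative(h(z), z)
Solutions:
 h(z) = C1 - cos(z)


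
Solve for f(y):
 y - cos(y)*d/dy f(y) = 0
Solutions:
 f(y) = C1 + Integral(y/cos(y), y)


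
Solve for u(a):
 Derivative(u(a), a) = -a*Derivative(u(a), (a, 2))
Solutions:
 u(a) = C1 + C2*log(a)


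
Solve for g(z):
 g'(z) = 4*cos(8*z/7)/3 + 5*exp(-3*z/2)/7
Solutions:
 g(z) = C1 + 7*sin(8*z/7)/6 - 10*exp(-3*z/2)/21


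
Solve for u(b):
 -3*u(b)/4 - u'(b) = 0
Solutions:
 u(b) = C1*exp(-3*b/4)


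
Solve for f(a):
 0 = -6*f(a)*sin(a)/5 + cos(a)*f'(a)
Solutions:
 f(a) = C1/cos(a)^(6/5)


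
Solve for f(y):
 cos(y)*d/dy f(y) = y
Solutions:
 f(y) = C1 + Integral(y/cos(y), y)


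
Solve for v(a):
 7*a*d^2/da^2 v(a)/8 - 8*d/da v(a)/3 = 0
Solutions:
 v(a) = C1 + C2*a^(85/21)


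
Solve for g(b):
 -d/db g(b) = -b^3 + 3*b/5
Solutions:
 g(b) = C1 + b^4/4 - 3*b^2/10


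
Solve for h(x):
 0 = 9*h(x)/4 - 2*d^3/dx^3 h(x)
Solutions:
 h(x) = C3*exp(3^(2/3)*x/2) + (C1*sin(3*3^(1/6)*x/4) + C2*cos(3*3^(1/6)*x/4))*exp(-3^(2/3)*x/4)


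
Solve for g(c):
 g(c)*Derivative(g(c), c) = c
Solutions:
 g(c) = -sqrt(C1 + c^2)
 g(c) = sqrt(C1 + c^2)


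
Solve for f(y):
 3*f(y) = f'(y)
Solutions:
 f(y) = C1*exp(3*y)


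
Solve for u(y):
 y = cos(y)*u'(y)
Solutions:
 u(y) = C1 + Integral(y/cos(y), y)


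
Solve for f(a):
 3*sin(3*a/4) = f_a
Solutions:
 f(a) = C1 - 4*cos(3*a/4)


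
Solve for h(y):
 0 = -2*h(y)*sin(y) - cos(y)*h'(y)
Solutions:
 h(y) = C1*cos(y)^2


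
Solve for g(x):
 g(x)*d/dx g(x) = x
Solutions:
 g(x) = -sqrt(C1 + x^2)
 g(x) = sqrt(C1 + x^2)


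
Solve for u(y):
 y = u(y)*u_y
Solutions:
 u(y) = -sqrt(C1 + y^2)
 u(y) = sqrt(C1 + y^2)


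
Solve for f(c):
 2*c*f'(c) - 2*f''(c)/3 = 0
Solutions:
 f(c) = C1 + C2*erfi(sqrt(6)*c/2)


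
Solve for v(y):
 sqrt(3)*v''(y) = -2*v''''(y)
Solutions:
 v(y) = C1 + C2*y + C3*sin(sqrt(2)*3^(1/4)*y/2) + C4*cos(sqrt(2)*3^(1/4)*y/2)


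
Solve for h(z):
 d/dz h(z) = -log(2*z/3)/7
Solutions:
 h(z) = C1 - z*log(z)/7 - z*log(2)/7 + z/7 + z*log(3)/7


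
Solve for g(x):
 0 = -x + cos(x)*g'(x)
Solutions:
 g(x) = C1 + Integral(x/cos(x), x)


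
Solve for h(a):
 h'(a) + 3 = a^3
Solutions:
 h(a) = C1 + a^4/4 - 3*a


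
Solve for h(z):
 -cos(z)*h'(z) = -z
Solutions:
 h(z) = C1 + Integral(z/cos(z), z)


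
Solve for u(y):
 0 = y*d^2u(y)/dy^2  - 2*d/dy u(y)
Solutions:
 u(y) = C1 + C2*y^3


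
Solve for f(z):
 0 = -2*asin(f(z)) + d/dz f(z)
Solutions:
 Integral(1/asin(_y), (_y, f(z))) = C1 + 2*z


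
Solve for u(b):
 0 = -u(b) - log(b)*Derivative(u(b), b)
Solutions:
 u(b) = C1*exp(-li(b))


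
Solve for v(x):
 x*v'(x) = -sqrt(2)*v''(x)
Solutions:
 v(x) = C1 + C2*erf(2^(1/4)*x/2)


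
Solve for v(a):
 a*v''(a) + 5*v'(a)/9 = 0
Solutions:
 v(a) = C1 + C2*a^(4/9)


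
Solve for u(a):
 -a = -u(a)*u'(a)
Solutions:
 u(a) = -sqrt(C1 + a^2)
 u(a) = sqrt(C1 + a^2)


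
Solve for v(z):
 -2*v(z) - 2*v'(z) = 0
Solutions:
 v(z) = C1*exp(-z)


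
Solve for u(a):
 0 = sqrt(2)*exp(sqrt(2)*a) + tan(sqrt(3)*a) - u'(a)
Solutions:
 u(a) = C1 + exp(sqrt(2)*a) - sqrt(3)*log(cos(sqrt(3)*a))/3


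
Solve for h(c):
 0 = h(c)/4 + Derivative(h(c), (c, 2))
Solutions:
 h(c) = C1*sin(c/2) + C2*cos(c/2)


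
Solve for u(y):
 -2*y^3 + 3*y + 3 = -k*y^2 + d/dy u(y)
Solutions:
 u(y) = C1 + k*y^3/3 - y^4/2 + 3*y^2/2 + 3*y


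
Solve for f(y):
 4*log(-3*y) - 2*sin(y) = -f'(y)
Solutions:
 f(y) = C1 - 4*y*log(-y) - 4*y*log(3) + 4*y - 2*cos(y)


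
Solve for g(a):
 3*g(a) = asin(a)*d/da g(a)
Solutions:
 g(a) = C1*exp(3*Integral(1/asin(a), a))


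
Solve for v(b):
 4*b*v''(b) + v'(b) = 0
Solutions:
 v(b) = C1 + C2*b^(3/4)


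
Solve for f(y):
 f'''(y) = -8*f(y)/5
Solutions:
 f(y) = C3*exp(-2*5^(2/3)*y/5) + (C1*sin(sqrt(3)*5^(2/3)*y/5) + C2*cos(sqrt(3)*5^(2/3)*y/5))*exp(5^(2/3)*y/5)


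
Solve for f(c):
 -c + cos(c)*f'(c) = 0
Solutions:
 f(c) = C1 + Integral(c/cos(c), c)


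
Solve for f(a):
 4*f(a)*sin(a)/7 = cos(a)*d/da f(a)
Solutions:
 f(a) = C1/cos(a)^(4/7)


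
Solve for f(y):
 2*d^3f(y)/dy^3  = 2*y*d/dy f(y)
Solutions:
 f(y) = C1 + Integral(C2*airyai(y) + C3*airybi(y), y)


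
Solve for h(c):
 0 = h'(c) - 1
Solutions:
 h(c) = C1 + c


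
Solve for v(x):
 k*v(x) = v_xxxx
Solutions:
 v(x) = C1*exp(-k^(1/4)*x) + C2*exp(k^(1/4)*x) + C3*exp(-I*k^(1/4)*x) + C4*exp(I*k^(1/4)*x)


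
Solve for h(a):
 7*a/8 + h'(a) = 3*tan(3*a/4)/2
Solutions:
 h(a) = C1 - 7*a^2/16 - 2*log(cos(3*a/4))


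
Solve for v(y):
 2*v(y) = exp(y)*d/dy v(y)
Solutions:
 v(y) = C1*exp(-2*exp(-y))


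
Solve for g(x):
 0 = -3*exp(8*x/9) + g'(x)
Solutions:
 g(x) = C1 + 27*exp(8*x/9)/8


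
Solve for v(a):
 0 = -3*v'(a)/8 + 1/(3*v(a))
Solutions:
 v(a) = -sqrt(C1 + 16*a)/3
 v(a) = sqrt(C1 + 16*a)/3


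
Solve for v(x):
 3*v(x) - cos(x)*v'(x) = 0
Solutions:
 v(x) = C1*(sin(x) + 1)^(3/2)/(sin(x) - 1)^(3/2)


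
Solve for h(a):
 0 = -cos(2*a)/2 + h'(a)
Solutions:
 h(a) = C1 + sin(2*a)/4


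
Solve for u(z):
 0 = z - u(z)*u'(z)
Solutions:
 u(z) = -sqrt(C1 + z^2)
 u(z) = sqrt(C1 + z^2)


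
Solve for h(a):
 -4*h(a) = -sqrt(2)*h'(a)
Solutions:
 h(a) = C1*exp(2*sqrt(2)*a)


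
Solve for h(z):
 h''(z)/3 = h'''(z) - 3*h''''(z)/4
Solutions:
 h(z) = C1 + C4*exp(2*z/3) + z*(C2 + C3*exp(z)^(2/3))


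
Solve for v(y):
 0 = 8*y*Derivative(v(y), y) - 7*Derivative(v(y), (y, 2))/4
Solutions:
 v(y) = C1 + C2*erfi(4*sqrt(7)*y/7)


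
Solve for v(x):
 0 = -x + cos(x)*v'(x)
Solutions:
 v(x) = C1 + Integral(x/cos(x), x)


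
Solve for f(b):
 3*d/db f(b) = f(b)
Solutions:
 f(b) = C1*exp(b/3)


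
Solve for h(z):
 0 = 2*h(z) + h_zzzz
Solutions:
 h(z) = (C1*sin(2^(3/4)*z/2) + C2*cos(2^(3/4)*z/2))*exp(-2^(3/4)*z/2) + (C3*sin(2^(3/4)*z/2) + C4*cos(2^(3/4)*z/2))*exp(2^(3/4)*z/2)


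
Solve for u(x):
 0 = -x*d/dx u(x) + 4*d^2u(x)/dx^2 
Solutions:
 u(x) = C1 + C2*erfi(sqrt(2)*x/4)


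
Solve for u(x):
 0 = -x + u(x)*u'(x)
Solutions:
 u(x) = -sqrt(C1 + x^2)
 u(x) = sqrt(C1 + x^2)


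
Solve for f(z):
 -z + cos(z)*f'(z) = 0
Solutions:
 f(z) = C1 + Integral(z/cos(z), z)


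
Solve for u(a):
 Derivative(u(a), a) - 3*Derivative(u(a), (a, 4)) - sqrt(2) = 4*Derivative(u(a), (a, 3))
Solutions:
 u(a) = C1 + C2*exp(-a) + C3*exp(a*(-1 + sqrt(13))/6) + C4*exp(-a*(1 + sqrt(13))/6) + sqrt(2)*a


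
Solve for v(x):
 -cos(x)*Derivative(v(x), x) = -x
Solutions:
 v(x) = C1 + Integral(x/cos(x), x)


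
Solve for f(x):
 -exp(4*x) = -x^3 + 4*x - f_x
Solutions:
 f(x) = C1 - x^4/4 + 2*x^2 + exp(4*x)/4


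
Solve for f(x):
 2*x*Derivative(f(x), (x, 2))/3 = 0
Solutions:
 f(x) = C1 + C2*x


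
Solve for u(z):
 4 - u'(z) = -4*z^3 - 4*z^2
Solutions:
 u(z) = C1 + z^4 + 4*z^3/3 + 4*z


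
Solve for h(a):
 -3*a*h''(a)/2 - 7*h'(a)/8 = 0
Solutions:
 h(a) = C1 + C2*a^(5/12)


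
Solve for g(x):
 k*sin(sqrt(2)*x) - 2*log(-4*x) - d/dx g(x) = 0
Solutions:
 g(x) = C1 - sqrt(2)*k*cos(sqrt(2)*x)/2 - 2*x*log(-x) - 4*x*log(2) + 2*x


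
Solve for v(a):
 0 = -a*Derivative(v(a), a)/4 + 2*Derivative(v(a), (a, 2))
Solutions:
 v(a) = C1 + C2*erfi(a/4)


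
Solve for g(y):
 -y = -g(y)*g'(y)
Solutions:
 g(y) = -sqrt(C1 + y^2)
 g(y) = sqrt(C1 + y^2)


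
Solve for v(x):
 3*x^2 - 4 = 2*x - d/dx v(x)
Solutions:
 v(x) = C1 - x^3 + x^2 + 4*x


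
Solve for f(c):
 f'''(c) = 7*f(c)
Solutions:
 f(c) = C3*exp(7^(1/3)*c) + (C1*sin(sqrt(3)*7^(1/3)*c/2) + C2*cos(sqrt(3)*7^(1/3)*c/2))*exp(-7^(1/3)*c/2)


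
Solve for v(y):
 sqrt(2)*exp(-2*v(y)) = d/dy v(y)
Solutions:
 v(y) = log(-sqrt(C1 + 2*sqrt(2)*y))
 v(y) = log(C1 + 2*sqrt(2)*y)/2


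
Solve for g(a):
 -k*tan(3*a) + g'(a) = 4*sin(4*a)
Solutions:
 g(a) = C1 - k*log(cos(3*a))/3 - cos(4*a)


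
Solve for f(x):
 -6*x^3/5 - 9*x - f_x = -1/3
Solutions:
 f(x) = C1 - 3*x^4/10 - 9*x^2/2 + x/3


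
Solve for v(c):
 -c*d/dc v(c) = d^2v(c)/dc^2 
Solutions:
 v(c) = C1 + C2*erf(sqrt(2)*c/2)


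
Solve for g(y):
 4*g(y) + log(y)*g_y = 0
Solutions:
 g(y) = C1*exp(-4*li(y))


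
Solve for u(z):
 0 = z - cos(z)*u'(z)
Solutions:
 u(z) = C1 + Integral(z/cos(z), z)


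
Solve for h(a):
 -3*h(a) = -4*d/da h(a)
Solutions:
 h(a) = C1*exp(3*a/4)


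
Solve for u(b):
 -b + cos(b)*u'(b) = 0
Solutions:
 u(b) = C1 + Integral(b/cos(b), b)


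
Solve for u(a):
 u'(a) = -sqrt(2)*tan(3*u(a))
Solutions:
 u(a) = -asin(C1*exp(-3*sqrt(2)*a))/3 + pi/3
 u(a) = asin(C1*exp(-3*sqrt(2)*a))/3


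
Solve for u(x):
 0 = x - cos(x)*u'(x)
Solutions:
 u(x) = C1 + Integral(x/cos(x), x)


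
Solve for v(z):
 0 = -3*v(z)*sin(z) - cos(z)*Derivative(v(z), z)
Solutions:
 v(z) = C1*cos(z)^3


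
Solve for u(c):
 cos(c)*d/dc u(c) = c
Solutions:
 u(c) = C1 + Integral(c/cos(c), c)


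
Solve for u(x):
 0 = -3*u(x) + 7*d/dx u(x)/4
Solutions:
 u(x) = C1*exp(12*x/7)


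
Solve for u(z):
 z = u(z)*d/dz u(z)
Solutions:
 u(z) = -sqrt(C1 + z^2)
 u(z) = sqrt(C1 + z^2)


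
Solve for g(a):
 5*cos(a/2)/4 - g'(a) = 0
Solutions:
 g(a) = C1 + 5*sin(a/2)/2


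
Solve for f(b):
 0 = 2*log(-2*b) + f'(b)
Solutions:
 f(b) = C1 - 2*b*log(-b) + 2*b*(1 - log(2))


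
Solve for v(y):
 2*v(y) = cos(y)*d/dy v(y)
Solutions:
 v(y) = C1*(sin(y) + 1)/(sin(y) - 1)


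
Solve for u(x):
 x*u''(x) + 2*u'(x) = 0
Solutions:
 u(x) = C1 + C2/x


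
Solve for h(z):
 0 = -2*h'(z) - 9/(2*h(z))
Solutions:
 h(z) = -sqrt(C1 - 18*z)/2
 h(z) = sqrt(C1 - 18*z)/2


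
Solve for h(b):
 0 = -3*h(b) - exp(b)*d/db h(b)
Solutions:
 h(b) = C1*exp(3*exp(-b))


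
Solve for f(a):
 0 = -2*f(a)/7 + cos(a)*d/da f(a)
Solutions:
 f(a) = C1*(sin(a) + 1)^(1/7)/(sin(a) - 1)^(1/7)


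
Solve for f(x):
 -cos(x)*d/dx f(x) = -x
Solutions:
 f(x) = C1 + Integral(x/cos(x), x)


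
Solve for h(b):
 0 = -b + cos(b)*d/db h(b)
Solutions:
 h(b) = C1 + Integral(b/cos(b), b)


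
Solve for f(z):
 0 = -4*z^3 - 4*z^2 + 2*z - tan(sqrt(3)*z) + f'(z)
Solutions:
 f(z) = C1 + z^4 + 4*z^3/3 - z^2 - sqrt(3)*log(cos(sqrt(3)*z))/3


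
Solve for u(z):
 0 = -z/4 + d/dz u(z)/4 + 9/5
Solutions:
 u(z) = C1 + z^2/2 - 36*z/5


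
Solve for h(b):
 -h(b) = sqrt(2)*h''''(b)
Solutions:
 h(b) = (C1*sin(2^(3/8)*b/2) + C2*cos(2^(3/8)*b/2))*exp(-2^(3/8)*b/2) + (C3*sin(2^(3/8)*b/2) + C4*cos(2^(3/8)*b/2))*exp(2^(3/8)*b/2)


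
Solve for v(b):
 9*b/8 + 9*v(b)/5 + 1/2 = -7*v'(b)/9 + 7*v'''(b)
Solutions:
 v(b) = C1*exp(-b*(70*630^(1/3)/(sqrt(4768269) + 2187)^(1/3) + 14700^(1/3)*(sqrt(4768269) + 2187)^(1/3))/1260)*sin(3^(1/6)*70^(1/3)*b*(-3^(2/3)*70^(1/3)*(sqrt(4768269) + 2187)^(1/3) + 210/(sqrt(4768269) + 2187)^(1/3))/1260) + C2*exp(-b*(70*630^(1/3)/(sqrt(4768269) + 2187)^(1/3) + 14700^(1/3)*(sqrt(4768269) + 2187)^(1/3))/1260)*cos(3^(1/6)*70^(1/3)*b*(-3^(2/3)*70^(1/3)*(sqrt(4768269) + 2187)^(1/3) + 210/(sqrt(4768269) + 2187)^(1/3))/1260) + C3*exp(b*(70*630^(1/3)/(sqrt(4768269) + 2187)^(1/3) + 14700^(1/3)*(sqrt(4768269) + 2187)^(1/3))/630) - 5*b/8 - 5/648


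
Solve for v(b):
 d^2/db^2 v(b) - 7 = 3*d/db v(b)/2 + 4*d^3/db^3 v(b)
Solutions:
 v(b) = C1 - 14*b/3 + (C2*sin(sqrt(23)*b/8) + C3*cos(sqrt(23)*b/8))*exp(b/8)


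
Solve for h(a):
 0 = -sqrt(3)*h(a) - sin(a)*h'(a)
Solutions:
 h(a) = C1*(cos(a) + 1)^(sqrt(3)/2)/(cos(a) - 1)^(sqrt(3)/2)


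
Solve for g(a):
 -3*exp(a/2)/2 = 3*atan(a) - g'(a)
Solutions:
 g(a) = C1 + 3*a*atan(a) + 3*exp(a/2) - 3*log(a^2 + 1)/2


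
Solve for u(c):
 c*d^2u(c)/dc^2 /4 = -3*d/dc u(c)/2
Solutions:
 u(c) = C1 + C2/c^5


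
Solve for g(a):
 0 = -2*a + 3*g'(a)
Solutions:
 g(a) = C1 + a^2/3


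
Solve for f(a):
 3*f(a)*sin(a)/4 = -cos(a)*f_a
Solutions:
 f(a) = C1*cos(a)^(3/4)


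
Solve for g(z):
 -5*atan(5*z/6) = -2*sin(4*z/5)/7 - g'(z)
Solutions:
 g(z) = C1 + 5*z*atan(5*z/6) - 3*log(25*z^2 + 36) + 5*cos(4*z/5)/14


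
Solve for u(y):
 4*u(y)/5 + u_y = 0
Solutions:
 u(y) = C1*exp(-4*y/5)


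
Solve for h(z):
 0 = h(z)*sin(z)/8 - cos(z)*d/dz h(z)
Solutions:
 h(z) = C1/cos(z)^(1/8)


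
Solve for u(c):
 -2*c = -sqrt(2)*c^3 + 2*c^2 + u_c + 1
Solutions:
 u(c) = C1 + sqrt(2)*c^4/4 - 2*c^3/3 - c^2 - c


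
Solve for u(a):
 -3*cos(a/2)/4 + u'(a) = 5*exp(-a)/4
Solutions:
 u(a) = C1 + 3*sin(a/2)/2 - 5*exp(-a)/4


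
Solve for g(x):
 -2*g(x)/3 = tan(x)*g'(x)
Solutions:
 g(x) = C1/sin(x)^(2/3)


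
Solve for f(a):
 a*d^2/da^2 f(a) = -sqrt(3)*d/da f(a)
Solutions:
 f(a) = C1 + C2*a^(1 - sqrt(3))


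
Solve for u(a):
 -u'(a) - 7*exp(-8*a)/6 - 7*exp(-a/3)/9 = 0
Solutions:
 u(a) = C1 + 7*exp(-8*a)/48 + 7*exp(-a/3)/3


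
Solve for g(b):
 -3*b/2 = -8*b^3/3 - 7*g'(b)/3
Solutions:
 g(b) = C1 - 2*b^4/7 + 9*b^2/28


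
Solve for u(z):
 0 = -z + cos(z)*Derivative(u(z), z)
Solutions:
 u(z) = C1 + Integral(z/cos(z), z)


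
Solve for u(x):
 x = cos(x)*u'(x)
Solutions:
 u(x) = C1 + Integral(x/cos(x), x)


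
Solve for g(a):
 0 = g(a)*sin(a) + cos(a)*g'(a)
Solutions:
 g(a) = C1*cos(a)


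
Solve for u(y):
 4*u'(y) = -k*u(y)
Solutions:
 u(y) = C1*exp(-k*y/4)


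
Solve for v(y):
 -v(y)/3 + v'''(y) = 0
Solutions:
 v(y) = C3*exp(3^(2/3)*y/3) + (C1*sin(3^(1/6)*y/2) + C2*cos(3^(1/6)*y/2))*exp(-3^(2/3)*y/6)


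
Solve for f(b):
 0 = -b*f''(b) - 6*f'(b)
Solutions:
 f(b) = C1 + C2/b^5


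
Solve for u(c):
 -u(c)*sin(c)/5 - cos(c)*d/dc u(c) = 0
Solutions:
 u(c) = C1*cos(c)^(1/5)


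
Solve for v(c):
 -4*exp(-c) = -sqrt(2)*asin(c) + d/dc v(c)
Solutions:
 v(c) = C1 + sqrt(2)*c*asin(c) + sqrt(2)*sqrt(1 - c^2) + 4*exp(-c)


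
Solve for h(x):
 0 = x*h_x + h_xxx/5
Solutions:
 h(x) = C1 + Integral(C2*airyai(-5^(1/3)*x) + C3*airybi(-5^(1/3)*x), x)


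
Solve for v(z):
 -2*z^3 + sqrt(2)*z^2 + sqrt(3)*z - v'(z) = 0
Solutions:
 v(z) = C1 - z^4/2 + sqrt(2)*z^3/3 + sqrt(3)*z^2/2


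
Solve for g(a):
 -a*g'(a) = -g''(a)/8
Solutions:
 g(a) = C1 + C2*erfi(2*a)


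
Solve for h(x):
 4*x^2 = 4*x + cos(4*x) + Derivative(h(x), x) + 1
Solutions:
 h(x) = C1 + 4*x^3/3 - 2*x^2 - x - sin(4*x)/4


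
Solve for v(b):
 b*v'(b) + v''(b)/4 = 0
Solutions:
 v(b) = C1 + C2*erf(sqrt(2)*b)


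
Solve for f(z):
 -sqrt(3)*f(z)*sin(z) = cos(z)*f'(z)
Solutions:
 f(z) = C1*cos(z)^(sqrt(3))


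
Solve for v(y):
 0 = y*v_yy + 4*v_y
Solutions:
 v(y) = C1 + C2/y^3


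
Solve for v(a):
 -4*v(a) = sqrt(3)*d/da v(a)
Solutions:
 v(a) = C1*exp(-4*sqrt(3)*a/3)


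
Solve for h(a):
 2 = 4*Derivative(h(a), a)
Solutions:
 h(a) = C1 + a/2


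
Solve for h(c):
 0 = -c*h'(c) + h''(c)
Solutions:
 h(c) = C1 + C2*erfi(sqrt(2)*c/2)


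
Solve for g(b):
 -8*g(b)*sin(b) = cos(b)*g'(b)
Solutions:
 g(b) = C1*cos(b)^8


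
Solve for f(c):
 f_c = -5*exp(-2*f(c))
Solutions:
 f(c) = log(-sqrt(C1 - 10*c))
 f(c) = log(C1 - 10*c)/2


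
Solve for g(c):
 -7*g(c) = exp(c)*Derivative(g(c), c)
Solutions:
 g(c) = C1*exp(7*exp(-c))


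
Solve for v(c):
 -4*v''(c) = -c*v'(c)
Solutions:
 v(c) = C1 + C2*erfi(sqrt(2)*c/4)


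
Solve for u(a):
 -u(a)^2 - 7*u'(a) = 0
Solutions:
 u(a) = 7/(C1 + a)


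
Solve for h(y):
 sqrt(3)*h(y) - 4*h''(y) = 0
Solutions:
 h(y) = C1*exp(-3^(1/4)*y/2) + C2*exp(3^(1/4)*y/2)


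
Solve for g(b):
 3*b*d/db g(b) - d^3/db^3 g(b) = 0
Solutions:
 g(b) = C1 + Integral(C2*airyai(3^(1/3)*b) + C3*airybi(3^(1/3)*b), b)


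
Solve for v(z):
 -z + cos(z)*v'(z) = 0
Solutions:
 v(z) = C1 + Integral(z/cos(z), z)


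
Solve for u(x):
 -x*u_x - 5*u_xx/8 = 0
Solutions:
 u(x) = C1 + C2*erf(2*sqrt(5)*x/5)


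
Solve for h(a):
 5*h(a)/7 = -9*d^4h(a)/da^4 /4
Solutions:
 h(a) = (C1*sin(sqrt(3)*5^(1/4)*7^(3/4)*a/21) + C2*cos(sqrt(3)*5^(1/4)*7^(3/4)*a/21))*exp(-sqrt(3)*5^(1/4)*7^(3/4)*a/21) + (C3*sin(sqrt(3)*5^(1/4)*7^(3/4)*a/21) + C4*cos(sqrt(3)*5^(1/4)*7^(3/4)*a/21))*exp(sqrt(3)*5^(1/4)*7^(3/4)*a/21)


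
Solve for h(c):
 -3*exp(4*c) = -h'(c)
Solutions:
 h(c) = C1 + 3*exp(4*c)/4


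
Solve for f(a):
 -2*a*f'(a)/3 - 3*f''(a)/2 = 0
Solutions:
 f(a) = C1 + C2*erf(sqrt(2)*a/3)


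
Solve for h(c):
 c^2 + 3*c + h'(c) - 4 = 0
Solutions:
 h(c) = C1 - c^3/3 - 3*c^2/2 + 4*c


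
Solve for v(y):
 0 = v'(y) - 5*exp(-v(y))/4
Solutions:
 v(y) = log(C1 + 5*y/4)


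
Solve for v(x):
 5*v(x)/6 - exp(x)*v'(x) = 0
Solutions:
 v(x) = C1*exp(-5*exp(-x)/6)


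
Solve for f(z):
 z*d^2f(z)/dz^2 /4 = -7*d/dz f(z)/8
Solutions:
 f(z) = C1 + C2/z^(5/2)


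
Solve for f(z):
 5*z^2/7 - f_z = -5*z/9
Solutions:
 f(z) = C1 + 5*z^3/21 + 5*z^2/18


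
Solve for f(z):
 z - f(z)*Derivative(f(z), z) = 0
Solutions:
 f(z) = -sqrt(C1 + z^2)
 f(z) = sqrt(C1 + z^2)


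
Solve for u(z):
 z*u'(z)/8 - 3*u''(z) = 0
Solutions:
 u(z) = C1 + C2*erfi(sqrt(3)*z/12)


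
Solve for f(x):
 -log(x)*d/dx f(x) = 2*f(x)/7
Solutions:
 f(x) = C1*exp(-2*li(x)/7)


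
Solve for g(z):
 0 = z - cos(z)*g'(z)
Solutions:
 g(z) = C1 + Integral(z/cos(z), z)


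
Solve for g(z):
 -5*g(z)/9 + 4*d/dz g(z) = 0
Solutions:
 g(z) = C1*exp(5*z/36)


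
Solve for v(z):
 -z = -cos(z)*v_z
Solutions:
 v(z) = C1 + Integral(z/cos(z), z)


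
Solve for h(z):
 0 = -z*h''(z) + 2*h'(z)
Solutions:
 h(z) = C1 + C2*z^3


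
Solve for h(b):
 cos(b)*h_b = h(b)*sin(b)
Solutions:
 h(b) = C1/cos(b)


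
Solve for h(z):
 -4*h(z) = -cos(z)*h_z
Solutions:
 h(z) = C1*(sin(z)^2 + 2*sin(z) + 1)/(sin(z)^2 - 2*sin(z) + 1)


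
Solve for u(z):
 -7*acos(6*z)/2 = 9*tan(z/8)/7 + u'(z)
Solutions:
 u(z) = C1 - 7*z*acos(6*z)/2 + 7*sqrt(1 - 36*z^2)/12 + 72*log(cos(z/8))/7


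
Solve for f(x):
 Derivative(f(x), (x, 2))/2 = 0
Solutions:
 f(x) = C1 + C2*x


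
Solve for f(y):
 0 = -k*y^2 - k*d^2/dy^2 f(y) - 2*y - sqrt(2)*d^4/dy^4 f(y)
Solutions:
 f(y) = C1 + C2*y + C3*exp(-2^(3/4)*y*sqrt(-k)/2) + C4*exp(2^(3/4)*y*sqrt(-k)/2) - y^4/12 - y^3/(3*k) + sqrt(2)*y^2/k


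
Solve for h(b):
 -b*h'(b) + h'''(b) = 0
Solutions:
 h(b) = C1 + Integral(C2*airyai(b) + C3*airybi(b), b)


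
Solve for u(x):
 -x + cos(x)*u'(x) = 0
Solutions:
 u(x) = C1 + Integral(x/cos(x), x)


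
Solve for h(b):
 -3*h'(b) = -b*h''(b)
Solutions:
 h(b) = C1 + C2*b^4


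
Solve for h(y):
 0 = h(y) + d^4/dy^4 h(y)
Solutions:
 h(y) = (C1*sin(sqrt(2)*y/2) + C2*cos(sqrt(2)*y/2))*exp(-sqrt(2)*y/2) + (C3*sin(sqrt(2)*y/2) + C4*cos(sqrt(2)*y/2))*exp(sqrt(2)*y/2)


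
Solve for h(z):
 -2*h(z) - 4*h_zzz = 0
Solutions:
 h(z) = C3*exp(-2^(2/3)*z/2) + (C1*sin(2^(2/3)*sqrt(3)*z/4) + C2*cos(2^(2/3)*sqrt(3)*z/4))*exp(2^(2/3)*z/4)


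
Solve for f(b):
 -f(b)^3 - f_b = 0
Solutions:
 f(b) = -sqrt(2)*sqrt(-1/(C1 - b))/2
 f(b) = sqrt(2)*sqrt(-1/(C1 - b))/2


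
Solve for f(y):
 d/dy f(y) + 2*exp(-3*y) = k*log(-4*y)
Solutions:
 f(y) = C1 + k*y*log(-y) + k*y*(-1 + 2*log(2)) + 2*exp(-3*y)/3


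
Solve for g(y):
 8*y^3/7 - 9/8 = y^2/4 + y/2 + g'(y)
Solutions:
 g(y) = C1 + 2*y^4/7 - y^3/12 - y^2/4 - 9*y/8


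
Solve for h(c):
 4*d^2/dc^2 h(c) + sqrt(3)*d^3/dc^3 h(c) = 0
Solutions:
 h(c) = C1 + C2*c + C3*exp(-4*sqrt(3)*c/3)


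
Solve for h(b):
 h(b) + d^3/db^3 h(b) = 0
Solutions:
 h(b) = C3*exp(-b) + (C1*sin(sqrt(3)*b/2) + C2*cos(sqrt(3)*b/2))*exp(b/2)


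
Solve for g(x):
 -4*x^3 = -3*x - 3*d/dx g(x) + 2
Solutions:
 g(x) = C1 + x^4/3 - x^2/2 + 2*x/3


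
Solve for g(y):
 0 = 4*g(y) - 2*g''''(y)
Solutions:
 g(y) = C1*exp(-2^(1/4)*y) + C2*exp(2^(1/4)*y) + C3*sin(2^(1/4)*y) + C4*cos(2^(1/4)*y)


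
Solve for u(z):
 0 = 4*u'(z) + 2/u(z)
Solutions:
 u(z) = -sqrt(C1 - z)
 u(z) = sqrt(C1 - z)


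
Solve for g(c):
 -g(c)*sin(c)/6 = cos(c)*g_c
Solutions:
 g(c) = C1*cos(c)^(1/6)


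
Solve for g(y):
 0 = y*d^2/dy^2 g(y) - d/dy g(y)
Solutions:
 g(y) = C1 + C2*y^2


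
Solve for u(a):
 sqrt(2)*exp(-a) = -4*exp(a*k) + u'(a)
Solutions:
 u(a) = C1 - sqrt(2)*exp(-a) + 4*exp(a*k)/k


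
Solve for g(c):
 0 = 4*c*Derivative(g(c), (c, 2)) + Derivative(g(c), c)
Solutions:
 g(c) = C1 + C2*c^(3/4)


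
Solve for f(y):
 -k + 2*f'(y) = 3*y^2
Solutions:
 f(y) = C1 + k*y/2 + y^3/2


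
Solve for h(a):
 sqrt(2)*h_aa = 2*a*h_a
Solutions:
 h(a) = C1 + C2*erfi(2^(3/4)*a/2)


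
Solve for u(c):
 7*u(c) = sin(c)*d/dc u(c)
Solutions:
 u(c) = C1*sqrt(cos(c) - 1)*(cos(c)^3 - 3*cos(c)^2 + 3*cos(c) - 1)/(sqrt(cos(c) + 1)*(cos(c)^3 + 3*cos(c)^2 + 3*cos(c) + 1))


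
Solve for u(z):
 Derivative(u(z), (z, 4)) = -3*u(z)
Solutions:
 u(z) = (C1*sin(sqrt(2)*3^(1/4)*z/2) + C2*cos(sqrt(2)*3^(1/4)*z/2))*exp(-sqrt(2)*3^(1/4)*z/2) + (C3*sin(sqrt(2)*3^(1/4)*z/2) + C4*cos(sqrt(2)*3^(1/4)*z/2))*exp(sqrt(2)*3^(1/4)*z/2)


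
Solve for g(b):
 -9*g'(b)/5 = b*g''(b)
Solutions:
 g(b) = C1 + C2/b^(4/5)


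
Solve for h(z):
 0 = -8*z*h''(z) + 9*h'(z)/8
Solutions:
 h(z) = C1 + C2*z^(73/64)


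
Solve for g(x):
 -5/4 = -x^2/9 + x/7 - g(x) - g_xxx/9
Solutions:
 g(x) = C3*exp(-3^(2/3)*x) - x^2/9 + x/7 + (C1*sin(3*3^(1/6)*x/2) + C2*cos(3*3^(1/6)*x/2))*exp(3^(2/3)*x/2) + 5/4


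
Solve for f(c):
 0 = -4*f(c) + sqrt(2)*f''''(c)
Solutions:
 f(c) = C1*exp(-2^(3/8)*c) + C2*exp(2^(3/8)*c) + C3*sin(2^(3/8)*c) + C4*cos(2^(3/8)*c)


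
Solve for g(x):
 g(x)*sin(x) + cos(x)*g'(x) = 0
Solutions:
 g(x) = C1*cos(x)


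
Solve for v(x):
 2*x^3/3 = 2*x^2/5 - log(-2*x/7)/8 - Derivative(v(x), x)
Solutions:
 v(x) = C1 - x^4/6 + 2*x^3/15 - x*log(-x)/8 + x*(-log(2) + 1 + log(7))/8


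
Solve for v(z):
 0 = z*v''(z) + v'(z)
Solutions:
 v(z) = C1 + C2*log(z)


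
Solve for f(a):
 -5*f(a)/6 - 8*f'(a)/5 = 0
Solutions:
 f(a) = C1*exp(-25*a/48)


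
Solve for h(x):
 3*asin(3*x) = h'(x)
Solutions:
 h(x) = C1 + 3*x*asin(3*x) + sqrt(1 - 9*x^2)


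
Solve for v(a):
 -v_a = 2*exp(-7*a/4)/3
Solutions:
 v(a) = C1 + 8*exp(-7*a/4)/21


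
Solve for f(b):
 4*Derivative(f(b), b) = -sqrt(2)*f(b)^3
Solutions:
 f(b) = -sqrt(2)*sqrt(-1/(C1 - sqrt(2)*b))
 f(b) = sqrt(2)*sqrt(-1/(C1 - sqrt(2)*b))


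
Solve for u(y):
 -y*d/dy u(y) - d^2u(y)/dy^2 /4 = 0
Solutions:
 u(y) = C1 + C2*erf(sqrt(2)*y)


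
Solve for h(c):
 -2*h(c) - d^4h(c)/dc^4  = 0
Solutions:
 h(c) = (C1*sin(2^(3/4)*c/2) + C2*cos(2^(3/4)*c/2))*exp(-2^(3/4)*c/2) + (C3*sin(2^(3/4)*c/2) + C4*cos(2^(3/4)*c/2))*exp(2^(3/4)*c/2)


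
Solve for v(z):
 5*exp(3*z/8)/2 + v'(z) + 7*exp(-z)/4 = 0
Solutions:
 v(z) = C1 - 20*exp(3*z/8)/3 + 7*exp(-z)/4


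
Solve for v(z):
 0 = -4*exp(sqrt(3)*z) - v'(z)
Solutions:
 v(z) = C1 - 4*sqrt(3)*exp(sqrt(3)*z)/3


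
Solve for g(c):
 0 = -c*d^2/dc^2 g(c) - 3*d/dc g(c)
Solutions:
 g(c) = C1 + C2/c^2


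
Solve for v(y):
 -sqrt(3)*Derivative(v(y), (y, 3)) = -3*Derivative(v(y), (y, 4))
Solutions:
 v(y) = C1 + C2*y + C3*y^2 + C4*exp(sqrt(3)*y/3)


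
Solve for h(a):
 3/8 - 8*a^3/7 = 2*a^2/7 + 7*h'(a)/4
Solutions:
 h(a) = C1 - 8*a^4/49 - 8*a^3/147 + 3*a/14


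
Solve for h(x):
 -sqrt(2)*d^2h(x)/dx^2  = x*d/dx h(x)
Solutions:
 h(x) = C1 + C2*erf(2^(1/4)*x/2)


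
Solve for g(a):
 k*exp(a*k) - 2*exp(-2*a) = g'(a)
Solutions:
 g(a) = C1 + exp(a*k) + exp(-2*a)


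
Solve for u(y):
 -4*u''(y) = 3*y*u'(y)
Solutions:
 u(y) = C1 + C2*erf(sqrt(6)*y/4)


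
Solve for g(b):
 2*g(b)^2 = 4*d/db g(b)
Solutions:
 g(b) = -2/(C1 + b)


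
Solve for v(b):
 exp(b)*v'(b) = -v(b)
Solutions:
 v(b) = C1*exp(exp(-b))


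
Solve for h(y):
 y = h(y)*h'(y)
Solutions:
 h(y) = -sqrt(C1 + y^2)
 h(y) = sqrt(C1 + y^2)


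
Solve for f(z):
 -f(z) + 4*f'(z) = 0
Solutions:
 f(z) = C1*exp(z/4)


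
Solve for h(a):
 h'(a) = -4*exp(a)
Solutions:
 h(a) = C1 - 4*exp(a)


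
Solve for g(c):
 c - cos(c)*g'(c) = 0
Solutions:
 g(c) = C1 + Integral(c/cos(c), c)


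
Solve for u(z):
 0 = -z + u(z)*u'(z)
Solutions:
 u(z) = -sqrt(C1 + z^2)
 u(z) = sqrt(C1 + z^2)


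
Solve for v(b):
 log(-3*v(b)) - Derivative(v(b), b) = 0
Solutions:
 -Integral(1/(log(-_y) + log(3)), (_y, v(b))) = C1 - b


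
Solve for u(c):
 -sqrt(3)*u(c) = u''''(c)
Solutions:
 u(c) = (C1*sin(sqrt(2)*3^(1/8)*c/2) + C2*cos(sqrt(2)*3^(1/8)*c/2))*exp(-sqrt(2)*3^(1/8)*c/2) + (C3*sin(sqrt(2)*3^(1/8)*c/2) + C4*cos(sqrt(2)*3^(1/8)*c/2))*exp(sqrt(2)*3^(1/8)*c/2)


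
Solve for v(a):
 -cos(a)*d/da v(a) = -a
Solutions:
 v(a) = C1 + Integral(a/cos(a), a)


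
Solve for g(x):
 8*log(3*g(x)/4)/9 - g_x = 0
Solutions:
 9*Integral(1/(-log(_y) - log(3) + 2*log(2)), (_y, g(x)))/8 = C1 - x


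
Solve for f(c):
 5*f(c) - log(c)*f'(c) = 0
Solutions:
 f(c) = C1*exp(5*li(c))


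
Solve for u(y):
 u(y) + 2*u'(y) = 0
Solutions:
 u(y) = C1*exp(-y/2)


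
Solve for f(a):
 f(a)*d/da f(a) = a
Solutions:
 f(a) = -sqrt(C1 + a^2)
 f(a) = sqrt(C1 + a^2)


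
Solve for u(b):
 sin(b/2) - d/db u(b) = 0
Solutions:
 u(b) = C1 - 2*cos(b/2)


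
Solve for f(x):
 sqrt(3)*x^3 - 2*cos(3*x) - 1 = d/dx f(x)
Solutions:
 f(x) = C1 + sqrt(3)*x^4/4 - x - 2*sin(3*x)/3


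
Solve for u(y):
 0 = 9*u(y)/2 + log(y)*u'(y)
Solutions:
 u(y) = C1*exp(-9*li(y)/2)


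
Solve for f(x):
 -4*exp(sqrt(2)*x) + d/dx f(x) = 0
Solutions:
 f(x) = C1 + 2*sqrt(2)*exp(sqrt(2)*x)


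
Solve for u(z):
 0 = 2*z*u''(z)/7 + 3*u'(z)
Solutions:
 u(z) = C1 + C2/z^(19/2)


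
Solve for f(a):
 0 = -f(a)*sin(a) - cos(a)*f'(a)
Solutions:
 f(a) = C1*cos(a)


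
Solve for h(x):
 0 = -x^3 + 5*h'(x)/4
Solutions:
 h(x) = C1 + x^4/5


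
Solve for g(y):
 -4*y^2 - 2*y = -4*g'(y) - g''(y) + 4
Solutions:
 g(y) = C1 + C2*exp(-4*y) + y^3/3 + y


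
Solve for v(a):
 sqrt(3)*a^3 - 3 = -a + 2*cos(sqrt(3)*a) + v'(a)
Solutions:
 v(a) = C1 + sqrt(3)*a^4/4 + a^2/2 - 3*a - 2*sqrt(3)*sin(sqrt(3)*a)/3


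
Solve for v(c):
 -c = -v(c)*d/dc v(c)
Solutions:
 v(c) = -sqrt(C1 + c^2)
 v(c) = sqrt(C1 + c^2)


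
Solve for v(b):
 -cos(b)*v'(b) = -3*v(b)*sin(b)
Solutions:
 v(b) = C1/cos(b)^3


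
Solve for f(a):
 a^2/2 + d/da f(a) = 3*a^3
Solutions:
 f(a) = C1 + 3*a^4/4 - a^3/6


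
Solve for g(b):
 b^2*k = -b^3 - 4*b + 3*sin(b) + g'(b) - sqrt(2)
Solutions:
 g(b) = C1 + b^4/4 + b^3*k/3 + 2*b^2 + sqrt(2)*b + 3*cos(b)


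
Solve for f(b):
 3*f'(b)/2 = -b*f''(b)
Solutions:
 f(b) = C1 + C2/sqrt(b)


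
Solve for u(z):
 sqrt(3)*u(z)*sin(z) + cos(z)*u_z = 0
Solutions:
 u(z) = C1*cos(z)^(sqrt(3))


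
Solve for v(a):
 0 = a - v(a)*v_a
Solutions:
 v(a) = -sqrt(C1 + a^2)
 v(a) = sqrt(C1 + a^2)


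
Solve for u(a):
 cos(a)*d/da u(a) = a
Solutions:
 u(a) = C1 + Integral(a/cos(a), a)


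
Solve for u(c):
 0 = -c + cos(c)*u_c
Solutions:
 u(c) = C1 + Integral(c/cos(c), c)


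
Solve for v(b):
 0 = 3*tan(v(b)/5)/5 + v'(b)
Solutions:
 v(b) = -5*asin(C1*exp(-3*b/25)) + 5*pi
 v(b) = 5*asin(C1*exp(-3*b/25))


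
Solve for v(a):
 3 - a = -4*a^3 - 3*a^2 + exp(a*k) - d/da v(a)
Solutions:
 v(a) = C1 - a^4 - a^3 + a^2/2 - 3*a + exp(a*k)/k


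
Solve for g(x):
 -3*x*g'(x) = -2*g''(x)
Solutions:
 g(x) = C1 + C2*erfi(sqrt(3)*x/2)


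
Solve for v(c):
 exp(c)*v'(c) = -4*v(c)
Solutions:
 v(c) = C1*exp(4*exp(-c))


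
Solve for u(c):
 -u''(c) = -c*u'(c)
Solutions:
 u(c) = C1 + C2*erfi(sqrt(2)*c/2)


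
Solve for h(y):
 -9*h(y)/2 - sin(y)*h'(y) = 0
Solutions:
 h(y) = C1*(cos(y) + 1)^(1/4)*(cos(y)^2 + 2*cos(y) + 1)/((cos(y) - 1)^(1/4)*(cos(y)^2 - 2*cos(y) + 1))


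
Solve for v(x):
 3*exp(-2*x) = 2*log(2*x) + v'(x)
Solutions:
 v(x) = C1 - 2*x*log(x) + 2*x*(1 - log(2)) - 3*exp(-2*x)/2


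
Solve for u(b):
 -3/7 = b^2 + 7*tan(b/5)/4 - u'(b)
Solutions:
 u(b) = C1 + b^3/3 + 3*b/7 - 35*log(cos(b/5))/4
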